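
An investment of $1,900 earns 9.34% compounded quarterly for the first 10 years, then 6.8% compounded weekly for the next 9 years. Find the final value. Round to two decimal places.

After 10 years at 9.34%: 1,900 × 2.517490011 ≈ 4,783.2310.
Then 9 years at 6.8%: 4,783.2310 × 1.843378805 ≈ 8,817.3067.

$8,817.31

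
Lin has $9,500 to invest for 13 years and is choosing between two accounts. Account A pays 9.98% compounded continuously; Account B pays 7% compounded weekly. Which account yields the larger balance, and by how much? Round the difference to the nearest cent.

Account A, by $11,181.18

A: e^(0.0998·13) = e^1.2974 ≈ 3.6597688878, so 9,500 × 3.6597688878 ≈ 34,767.8044.
B: (1 + 0.07/52)^676 ≈ 2.4828027151, so 9,500 × 2.4828027151 ≈ 23,586.6258.
Difference ≈ 11,181.1786 in favor of A.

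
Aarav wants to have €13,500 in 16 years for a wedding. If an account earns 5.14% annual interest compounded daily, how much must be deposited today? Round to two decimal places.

€5,931.92

Periodic rate = 5.14%/365 = 0.000140822; 5840 periods.
P = 13,500/(1 + 0.0514/365)^5840 ≈ 13,500/2.2758238062 ≈ 5,931.9179.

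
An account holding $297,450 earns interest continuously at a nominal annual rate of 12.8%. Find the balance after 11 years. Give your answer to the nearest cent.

A = P·e^(rt) = 297,450·e^(0.128·11) = 297,450·e^1.408.
e^1.408 ≈ 4.087771679715, so A ≈ 1,215,907.6861.

$1,215,907.69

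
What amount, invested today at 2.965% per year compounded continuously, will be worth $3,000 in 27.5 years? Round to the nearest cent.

$1,327.42

P = A·e^(−rt) = 3,000·e^(−0.815375).
e^(−0.815375) ≈ 0.4424733687, so P ≈ 1,327.4201.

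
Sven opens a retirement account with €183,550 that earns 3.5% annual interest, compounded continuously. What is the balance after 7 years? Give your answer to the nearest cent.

€234,507.39

A = P·e^(rt) = 183,550·e^(0.035·7) = 183,550·e^0.245.
e^0.245 ≈ 1.2776213132, so A ≈ 234,507.3920.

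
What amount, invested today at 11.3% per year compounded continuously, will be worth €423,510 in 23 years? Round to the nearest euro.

P = A·e^(−rt) = 423,510·e^(−2.599).
e^(−2.599) ≈ 0.0743478889417, so P ≈ 31,487.0744.

€31,487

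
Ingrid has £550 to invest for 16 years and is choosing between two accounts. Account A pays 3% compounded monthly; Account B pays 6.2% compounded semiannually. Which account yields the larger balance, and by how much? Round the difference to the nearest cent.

Account A growth factor: (1 + 0.0025)^192 ≈ 1.61510666; balance ≈ 888.3087.
Account B growth factor: (1 + 0.031)^32 ≈ 2.65630102; balance ≈ 1,460.9656.
Account B is larger by 572.6569.

Account B, by £572.66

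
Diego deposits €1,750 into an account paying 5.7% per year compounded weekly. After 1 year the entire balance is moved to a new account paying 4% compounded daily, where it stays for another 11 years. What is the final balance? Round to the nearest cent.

Phase 1: 1,750·(1 + 0.057/52)^52 ≈ 1,852.5898.
Phase 2: 1,852.5898·(1 + 0.04/365)^4015 ≈ 2,876.4603.

€2,876.46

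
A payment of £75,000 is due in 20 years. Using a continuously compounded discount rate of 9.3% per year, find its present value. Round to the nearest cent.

£11,675.45

P = A·e^(−rt) = 75,000·e^(−1.86).
e^(−1.86) ≈ 0.15567263037, so P ≈ 11,675.4473.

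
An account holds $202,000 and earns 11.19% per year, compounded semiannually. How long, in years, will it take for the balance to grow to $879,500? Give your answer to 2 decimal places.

(1 + 0.05595)^(2t) = 879,500/202,000 = 4.354.
2t·ln(1 + 0.05595) = ln(4.354); 2t = 1.4711/0.0544408 ≈ 27.0217.
t ≈ 13.5109 years.

13.51 years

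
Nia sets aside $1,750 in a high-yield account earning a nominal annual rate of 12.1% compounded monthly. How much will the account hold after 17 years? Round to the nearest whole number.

$13,549

Periodic rate = 12.1%/12 = 0.0100833; periods = 12·17 = 204.
A = 1,750·(1 + 0.121/12)^204 ≈ 1,750·7.7422975364 ≈ 13,549.0207.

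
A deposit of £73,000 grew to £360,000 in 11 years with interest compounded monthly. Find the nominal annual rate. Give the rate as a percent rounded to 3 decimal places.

(1 + r/12)^132 = 360,000/73,000 = 4.93151.
1 + r/12 = 4.93151^(1/132) ≈ 1.012162, so r/12 ≈ 0.0121616.
r ≈ 12·0.0121616 = 14.59389%.

14.594%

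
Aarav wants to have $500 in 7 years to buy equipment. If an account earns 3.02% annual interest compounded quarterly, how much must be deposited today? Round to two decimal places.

$405.05

Growth factor = (1 + 0.00755)^28 ≈ 1.23442585.
P = 500/1.23442585 ≈ 405.0466.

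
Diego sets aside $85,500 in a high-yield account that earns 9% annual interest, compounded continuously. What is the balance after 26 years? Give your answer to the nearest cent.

A = P·e^(rt) = 85,500·e^(0.09·26) = 85,500·e^2.34.
e^2.34 ≈ 10.3812365627, so A ≈ 887,595.7261.

$887,595.73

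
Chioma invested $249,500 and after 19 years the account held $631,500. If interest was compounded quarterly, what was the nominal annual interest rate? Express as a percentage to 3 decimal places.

(1 + r/4)^76 = 631,500/249,500 = 2.53106.
1 + r/4 = 2.53106^(1/76) ≈ 1.012294, so r/4 ≈ 0.0122939.
r ≈ 4·0.0122939 = 4.91756%.

4.918%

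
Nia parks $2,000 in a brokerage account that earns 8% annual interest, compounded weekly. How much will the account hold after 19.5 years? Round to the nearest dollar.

$9,506

Growth factor = (1 + 0.08/52)^1014 ≈ 4.753119928.
A ≈ 2,000 × 4.753119928 ≈ 9,506.2399.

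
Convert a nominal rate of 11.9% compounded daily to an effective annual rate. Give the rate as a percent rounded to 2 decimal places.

12.63%

One year is 365 periods at 0.000326027 each: (1 + 0.000326027)^365 ≈ 1.126348.
EAR = 1.126348 − 1 ≈ 12.63481%.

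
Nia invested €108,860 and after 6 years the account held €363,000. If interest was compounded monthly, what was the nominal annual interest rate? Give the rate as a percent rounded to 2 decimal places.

20.24%

(1 + r/12)^72 = 363,000/108,860 = 3.33456.
1 + r/12 = 3.33456^(1/72) ≈ 1.016868, so r/12 ≈ 0.0168676.
r ≈ 12·0.0168676 = 20.24115%.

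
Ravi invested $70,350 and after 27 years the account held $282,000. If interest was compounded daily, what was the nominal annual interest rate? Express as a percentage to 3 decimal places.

(1 + r/365)^9855 = 282,000/70,350 = 4.00853.
1 + r/365 = 4.00853^(1/9855) ≈ 1.000141, so r/365 ≈ 0.000140895.
r ≈ 365·0.000140895 = 5.14267%.

5.143%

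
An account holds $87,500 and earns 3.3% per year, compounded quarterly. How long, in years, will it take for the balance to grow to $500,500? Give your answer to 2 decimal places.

53.07 years

(1 + 0.00825)^(4t) = 500,500/87,500 = 5.72.
4t·ln(1 + 0.00825) = ln(5.72); 4t = 1.744/0.00821615 ≈ 212.2609.
t ≈ 53.0652 years.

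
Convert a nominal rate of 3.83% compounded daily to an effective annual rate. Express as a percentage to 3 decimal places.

3.904%

One year is 365 periods at 0.000104932 each: (1 + 0.000104932)^365 ≈ 1.039041.
EAR = 1.039041 − 1 ≈ 3.90408%.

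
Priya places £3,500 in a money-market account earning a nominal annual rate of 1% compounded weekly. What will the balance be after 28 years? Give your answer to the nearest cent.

Periodic rate = 1%/52 = 0.000192308; periods = 52·28 = 1456.
A = 3,500·(1 + 0.01/52)^1456 ≈ 3,500·1.323094195 ≈ 4,630.8297.

£4,630.83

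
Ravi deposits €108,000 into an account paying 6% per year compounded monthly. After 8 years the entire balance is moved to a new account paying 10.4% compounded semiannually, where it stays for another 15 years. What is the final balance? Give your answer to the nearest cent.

After 8 years at 6%: 108,000 × 1.61414270846 ≈ 174,327.4125.
Then 15 years at 10.4%: 174,327.4125 × 4.57585437289 ≈ 797,696.8529.

€797,696.85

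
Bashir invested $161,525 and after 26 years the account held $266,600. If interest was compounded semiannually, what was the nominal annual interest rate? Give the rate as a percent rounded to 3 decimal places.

(1 + r/2)^52 = 266,600/161,525 = 1.65052.
1 + r/2 = 1.65052^(1/52) ≈ 1.009683, so r/2 ≈ 0.00968292.
r ≈ 2·0.00968292 = 1.93658%.

1.937%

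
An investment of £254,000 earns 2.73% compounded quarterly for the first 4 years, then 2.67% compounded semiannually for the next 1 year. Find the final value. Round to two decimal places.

£290,814.81

After 4 years at 2.73%: 254,000 × 1.1149717206 ≈ 283,202.8170.
Then 1 years at 2.67%: 283,202.8170 × 1.0268782225 ≈ 290,814.8054.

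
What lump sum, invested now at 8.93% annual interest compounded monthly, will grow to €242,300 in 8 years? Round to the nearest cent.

€118,916.51

Growth factor = (1 + 0.0893/12)^96 ≈ 2.03756394755.
P = 242,300/2.03756394755 ≈ 118,916.5132.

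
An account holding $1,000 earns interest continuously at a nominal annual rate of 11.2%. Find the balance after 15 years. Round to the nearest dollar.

$5,366

A = P·e^(rt) = 1,000·e^(0.112·15) = 1,000·e^1.68.
e^1.68 ≈ 5.365555971, so A ≈ 5,365.5560.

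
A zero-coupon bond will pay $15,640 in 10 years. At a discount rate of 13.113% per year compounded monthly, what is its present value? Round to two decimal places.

$4,244.59

Periodic rate = 13.113%/12 = 0.0109275; 120 periods.
P = 15,640/(1 + 0.0109275)^120 ≈ 15,640/3.6846927912 ≈ 4,244.5872.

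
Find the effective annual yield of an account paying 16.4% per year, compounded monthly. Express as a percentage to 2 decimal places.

17.69%

EAR = (1 + 16.4%/12)^12 − 1 = (1 + 0.0136667)^12 − 1.
(1 + 0.0136667)^12 ≈ 1.176907, so EAR ≈ 17.69066%.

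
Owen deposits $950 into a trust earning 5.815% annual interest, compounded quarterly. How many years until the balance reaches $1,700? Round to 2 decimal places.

(1 + 0.0145375)^(4t) = 1,700/950 = 1.7895.
4t·ln(1 + 0.0145375) = ln(1.7895); 4t = 0.58192/0.0144328 ≈ 40.3193.
t ≈ 10.0798 years.

10.08 years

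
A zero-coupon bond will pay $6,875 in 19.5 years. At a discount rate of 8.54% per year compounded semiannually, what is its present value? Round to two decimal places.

Growth factor = (1 + 0.0427)^39 ≈ 5.107584591.
P = 6,875/5.107584591 ≈ 1,346.0374.

$1,346.04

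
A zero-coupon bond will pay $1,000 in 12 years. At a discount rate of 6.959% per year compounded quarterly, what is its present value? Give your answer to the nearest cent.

$436.97

Periodic rate = 6.959%/4 = 0.0173975; 48 periods.
P = 1,000/(1 + 0.0173975)^48 ≈ 1,000/2.28850557 ≈ 436.9664.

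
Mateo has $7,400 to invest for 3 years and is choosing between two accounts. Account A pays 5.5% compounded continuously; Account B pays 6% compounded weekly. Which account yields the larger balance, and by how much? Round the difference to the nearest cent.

A: e^(0.055·3) = e^0.165 ≈ 1.179393119, so 7,400 × 1.179393119 ≈ 8,727.5091.
B: (1 + 0.06/52)^156 ≈ 1.197093139, so 7,400 × 1.197093139 ≈ 8,858.4892.
Difference ≈ 130.9801 in favor of B.

Account B, by $130.98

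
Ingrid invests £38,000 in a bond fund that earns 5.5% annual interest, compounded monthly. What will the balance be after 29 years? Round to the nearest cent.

£186,595.30

Growth factor = (1 + 0.055/12)^348 ≈ 4.91040253977.
A ≈ 38,000 × 4.91040253977 ≈ 186,595.2965.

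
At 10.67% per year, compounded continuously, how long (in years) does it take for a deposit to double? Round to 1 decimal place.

6.5 years

e^(0.1067t) = 2, so 0.1067t = ln 2 ≈ 0.69315.
t ≈ 0.69315/0.1067 ≈ 6.4962.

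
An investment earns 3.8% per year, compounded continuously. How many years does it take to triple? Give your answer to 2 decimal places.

e^(0.038t) = 3, so 0.038t = ln 3 ≈ 1.0986.
t ≈ 1.0986/0.038 ≈ 28.9108.

28.91 years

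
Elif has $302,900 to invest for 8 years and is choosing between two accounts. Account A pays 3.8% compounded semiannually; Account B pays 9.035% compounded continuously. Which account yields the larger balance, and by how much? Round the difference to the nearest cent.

Account A growth factor: (1 + 0.019)^16 ≈ 1.35140942701; balance ≈ 409,341.9154.
Account B growth factor: e^(0.09035·8) = e^0.7228 ≈ 2.06019368453; balance ≈ 624,032.6670.
Account B is larger by 214,690.7516.

Account B, by $214,690.75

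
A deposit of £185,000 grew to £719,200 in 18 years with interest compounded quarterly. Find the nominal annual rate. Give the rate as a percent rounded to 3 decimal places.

The 72-period growth factor is 719,200/185,000 = 3.88757.
r/4 = 3.88757^(1/72) − 1 ≈ 0.019037, so r ≈ 4·0.019037 = 7.61482%.

7.615%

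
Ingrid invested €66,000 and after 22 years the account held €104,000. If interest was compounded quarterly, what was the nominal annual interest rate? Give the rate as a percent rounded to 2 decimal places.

2.07%

The 88-period growth factor is 104,000/66,000 = 1.57576.
r/4 = 1.57576^(1/88) − 1 ≈ 0.00518083, so r ≈ 4·0.00518083 = 2.07233%.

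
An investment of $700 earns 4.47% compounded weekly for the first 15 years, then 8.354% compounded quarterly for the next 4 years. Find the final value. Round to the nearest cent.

$1,904.57

Phase 1: 700·(1 + 0.0447/52)^780 ≈ 1,368.2561.
Phase 2: 1,368.2561·(1 + 0.020885)^16 ≈ 1,904.5684.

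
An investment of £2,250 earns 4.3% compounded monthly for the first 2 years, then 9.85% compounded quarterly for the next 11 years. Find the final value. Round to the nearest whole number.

£7,150

After 2 years at 4.3%: 2,250 × 1.08963882 ≈ 2,451.6873.
Then 11 years at 9.85%: 2,451.6873 × 2.916471361 ≈ 7,150.2759.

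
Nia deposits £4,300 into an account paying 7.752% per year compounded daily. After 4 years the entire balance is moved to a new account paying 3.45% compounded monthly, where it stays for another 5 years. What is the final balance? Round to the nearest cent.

£6,965.12

Phase 1: 4,300·(1 + 0.07752/365)^1460 ≈ 5,863.0040.
Phase 2: 5,863.0040·(1 + 0.002875)^60 ≈ 6,965.1184.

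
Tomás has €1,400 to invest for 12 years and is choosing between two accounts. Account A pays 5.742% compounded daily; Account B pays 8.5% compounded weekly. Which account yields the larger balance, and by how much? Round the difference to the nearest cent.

A: (1 + 0.05742/365)^4380 ≈ 1.991694547, so 1,400 × 1.991694547 ≈ 2,788.3724.
B: (1 + 0.085/52)^624 ≈ 2.770886357, so 1,400 × 2.770886357 ≈ 3,879.2409.
Difference ≈ 1,090.8685 in favor of B.

Account B, by €1,090.87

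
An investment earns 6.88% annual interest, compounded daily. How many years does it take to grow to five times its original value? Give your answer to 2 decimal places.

(1 + 0.000188493)^(365t) = 5.
365t = ln 5 / ln(1 + 0.000188493) ≈ 1.6094/0.000188475 ≈ 8539.2471.
t ≈ 23.3952.

23.40 years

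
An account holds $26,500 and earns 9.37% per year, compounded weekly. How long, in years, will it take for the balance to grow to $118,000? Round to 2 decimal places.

We need (1 + 0.00180192)^(52t) = 4.4528, so 52t = ln 4.4528 / ln 1.001802 ≈ 829.6054.
t ≈ 829.6054/52 = 15.9539 years.

15.95 years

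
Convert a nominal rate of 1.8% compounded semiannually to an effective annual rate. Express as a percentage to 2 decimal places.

EAR = (1 + 1.8%/2)^2 − 1 = (1 + 0.009)^2 − 1.
(1 + 0.009)^2 ≈ 1.018081, so EAR ≈ 1.80810%.

1.81%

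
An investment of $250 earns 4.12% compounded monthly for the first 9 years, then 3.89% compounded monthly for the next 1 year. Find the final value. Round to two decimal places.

After 9 years at 4.12%: 250 × 1.44797338 ≈ 361.9933.
Then 1 years at 3.89%: 361.9933 × 1.0396011 ≈ 376.3287.

$376.33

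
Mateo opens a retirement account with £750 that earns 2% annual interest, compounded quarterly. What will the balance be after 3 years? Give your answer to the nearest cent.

£796.26

Periodic rate = 2%/4 = 0.005; periods = 4·3 = 12.
A = 750·(1 + 0.005)^12 ≈ 750·1.06167781 ≈ 796.2584.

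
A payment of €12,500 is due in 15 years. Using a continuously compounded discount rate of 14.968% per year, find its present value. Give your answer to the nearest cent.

€1,323.83

P = A·e^(−rt) = 12,500·e^(−2.2452).
e^(−2.2452) ≈ 0.10590635698, so P ≈ 1,323.8295.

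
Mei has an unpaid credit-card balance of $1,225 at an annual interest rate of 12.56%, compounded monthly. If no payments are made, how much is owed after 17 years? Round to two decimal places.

Growth factor = (1 + 0.1256/12)^204 ≈ 8.3653916285.
A ≈ 1,225 × 8.3653916285 ≈ 10,247.6047.

$10,247.60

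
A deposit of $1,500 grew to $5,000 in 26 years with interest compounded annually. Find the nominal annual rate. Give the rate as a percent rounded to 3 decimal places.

4.740%

The 26-period growth factor is 5,000/1,500 = 3.33333.
r = 3.33333^(1/26) − 1 ≈ 0.0473955, i.e. 4.73955%.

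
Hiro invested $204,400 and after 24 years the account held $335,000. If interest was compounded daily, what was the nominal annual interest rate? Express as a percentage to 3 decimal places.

(1 + r/365)^8760 = 335,000/204,400 = 1.63894.
1 + r/365 = 1.63894^(1/8760) ≈ 1.000056, so r/365 ≈ 0.0000564002.
r ≈ 365·0.0000564002 = 2.05861%.

2.059%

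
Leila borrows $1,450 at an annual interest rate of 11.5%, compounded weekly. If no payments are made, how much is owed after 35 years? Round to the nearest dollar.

$80,812

Periodic rate = 11.5%/52 = 0.00221154; periods = 52·35 = 1820.
A = 1,450·(1 + 0.115/52)^1820 ≈ 1,450·55.732074775 ≈ 80,811.5084.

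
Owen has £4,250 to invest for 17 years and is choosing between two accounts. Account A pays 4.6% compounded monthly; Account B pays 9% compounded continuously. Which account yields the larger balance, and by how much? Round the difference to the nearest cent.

Account A growth factor: (1 + 0.046/12)^204 ≈ 2.182574157; balance ≈ 9,275.9402.
Account B growth factor: e^(0.09·17) = e^1.53 ≈ 4.6181768223; balance ≈ 19,627.2515.
Account B is larger by 10,351.3113.

Account B, by £10,351.31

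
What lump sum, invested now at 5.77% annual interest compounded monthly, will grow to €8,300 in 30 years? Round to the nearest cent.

€1,476.10

Growth factor = (1 + 0.0577/12)^360 ≈ 5.62292325.
P = 8,300/5.62292325 ≈ 1,476.1005.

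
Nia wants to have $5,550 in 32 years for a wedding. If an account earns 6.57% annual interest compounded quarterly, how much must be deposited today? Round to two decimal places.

Growth factor = (1 + 0.016425)^128 ≈ 8.047172628.
P = 5,550/8.047172628 ≈ 689.6832.

$689.68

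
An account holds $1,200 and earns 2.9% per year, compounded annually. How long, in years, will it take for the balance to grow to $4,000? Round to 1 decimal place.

42.1 years

(1 + 0.029)^t = 4,000/1,200 = 3.3333.
t·ln(1 + 0.029) = ln(3.3333); t = 1.204/0.0285875 ≈ 42.1154.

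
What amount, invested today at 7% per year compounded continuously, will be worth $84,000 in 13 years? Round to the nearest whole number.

P = A·e^(−rt) = 84,000·e^(−0.91).
e^(−0.91) ≈ 0.40252422403, so P ≈ 33,812.0348.

$33,812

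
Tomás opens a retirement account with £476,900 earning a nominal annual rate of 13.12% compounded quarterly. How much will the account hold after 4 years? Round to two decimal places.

£799,258.00

Periodic rate = 13.12%/4 = 0.0328; periods = 4·4 = 16.
A = 476,900·(1 + 0.0328)^16 ≈ 476,900·1.67594463718 ≈ 799,257.9975.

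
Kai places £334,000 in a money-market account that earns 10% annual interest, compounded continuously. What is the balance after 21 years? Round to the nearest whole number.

A = P·e^(rt) = 334,000·e^(0.1·21) = 334,000·e^2.1.
e^2.1 ≈ 8.166169912568, so A ≈ 2,727,500.7508.

£2,727,501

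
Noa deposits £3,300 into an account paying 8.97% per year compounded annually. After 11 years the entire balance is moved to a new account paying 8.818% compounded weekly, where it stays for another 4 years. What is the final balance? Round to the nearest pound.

£12,077

After 11 years at 8.97%: 3,300 × 2.5726248472 ≈ 8,489.6620.
Then 4 years at 8.818%: 8,489.6620 × 1.4225076599 ≈ 12,076.6092.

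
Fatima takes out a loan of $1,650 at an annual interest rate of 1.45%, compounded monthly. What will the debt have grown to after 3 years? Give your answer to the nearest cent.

$1,723.31

Periodic rate = 1.45%/12 = 0.00120833; periods = 12·3 = 36.
A = 1,650·(1 + 0.0145/12)^36 ≈ 1,650·1.044432567 ≈ 1,723.3137.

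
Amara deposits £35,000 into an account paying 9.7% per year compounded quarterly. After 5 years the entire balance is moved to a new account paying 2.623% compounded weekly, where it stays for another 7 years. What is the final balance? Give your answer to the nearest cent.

Phase 1: 35,000·(1 + 0.02425)^20 ≈ 56,518.0926.
Phase 2: 56,518.0926·(1 + 0.02623/52)^364 ≈ 67,906.0082.

£67,906.01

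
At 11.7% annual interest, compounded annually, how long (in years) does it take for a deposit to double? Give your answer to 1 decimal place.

6.3 years

(1 + 0.117)^t = 2.
t = ln 2 / ln(1 + 0.117) ≈ 0.69315/0.110647 ≈ 6.2645.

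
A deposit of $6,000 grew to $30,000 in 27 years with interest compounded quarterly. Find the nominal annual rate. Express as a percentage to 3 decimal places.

The 108-period growth factor is 30,000/6,000 = 5.
r/4 = 5^(1/108) − 1 ≈ 0.0150138, so r ≈ 4·0.0150138 = 6.00552%.

6.006%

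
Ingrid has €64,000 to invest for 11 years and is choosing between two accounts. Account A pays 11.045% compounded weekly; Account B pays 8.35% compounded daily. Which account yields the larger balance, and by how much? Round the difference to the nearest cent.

A: (1 + 0.11045/52)^572 ≈ 3.36578602399, so 64,000 × 3.36578602399 ≈ 215,410.3055.
B: (1 + 0.0835/365)^4015 ≈ 2.50526609569, so 64,000 × 2.50526609569 ≈ 160,337.0301.
Difference ≈ 55,073.2754 in favor of A.

Account A, by €55,073.28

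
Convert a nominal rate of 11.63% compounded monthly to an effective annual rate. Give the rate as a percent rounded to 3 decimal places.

12.270%

EAR = (1 + 11.63%/12)^12 − 1 = (1 + 0.00969167)^12 − 1.
(1 + 0.00969167)^12 ≈ 1.122704, so EAR ≈ 12.27040%.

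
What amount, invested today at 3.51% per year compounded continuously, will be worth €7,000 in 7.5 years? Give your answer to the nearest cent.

P = A·e^(−rt) = 7,000·e^(−0.26325).
e^(−0.26325) ≈ 0.7685497359, so P ≈ 5,379.8482.

€5,379.85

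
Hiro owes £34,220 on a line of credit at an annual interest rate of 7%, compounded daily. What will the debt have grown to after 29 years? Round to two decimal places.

£260,503.33

Growth factor = (1 + 0.07/365)^10585 ≈ 7.61260455319.
A ≈ 34,220 × 7.61260455319 ≈ 260,503.3278.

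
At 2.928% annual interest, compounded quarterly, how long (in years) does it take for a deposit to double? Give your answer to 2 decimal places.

23.76 years

(1 + 0.00732)^(4t) = 2.
4t = ln 2 / ln(1 + 0.00732) ≈ 0.69315/0.00729334 ≈ 95.0384.
t ≈ 23.7596.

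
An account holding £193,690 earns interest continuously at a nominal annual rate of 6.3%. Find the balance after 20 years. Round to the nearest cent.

A = P·e^(rt) = 193,690·e^(0.063·20) = 193,690·e^1.26.
e^1.26 ≈ 3.52542148737, so A ≈ 682,838.8879.

£682,838.89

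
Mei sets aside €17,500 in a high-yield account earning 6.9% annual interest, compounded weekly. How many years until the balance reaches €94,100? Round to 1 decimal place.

24.4 years

We need (1 + 0.00132692)^(52t) = 5.3771, so 52t = ln 5.3771 / ln 1.001327 ≈ 1268.5535.
t ≈ 1268.5535/52 = 24.3953 years.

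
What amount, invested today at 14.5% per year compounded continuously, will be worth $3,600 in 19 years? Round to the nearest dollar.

$229

P = A·e^(−rt) = 3,600·e^(−2.755).
e^(−2.755) ≈ 0.06360901967, so P ≈ 228.9925.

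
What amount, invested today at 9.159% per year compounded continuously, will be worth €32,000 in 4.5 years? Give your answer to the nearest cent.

P = A·e^(−rt) = 32,000·e^(−0.412155).
e^(−0.412155) ≈ 0.66222162375, so P ≈ 21,191.0920.

€21,191.09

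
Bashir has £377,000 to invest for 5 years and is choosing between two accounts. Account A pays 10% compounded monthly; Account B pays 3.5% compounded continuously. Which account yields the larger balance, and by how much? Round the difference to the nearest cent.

A: (1 + 0.1/12)^60 ≈ 1.64530893478, so 377,000 × 1.64530893478 ≈ 620,281.4684.
B: e^(0.035·5) = e^0.175 ≈ 1.19124621661, so 377,000 × 1.19124621661 ≈ 449,099.8237.
Difference ≈ 171,181.6447 in favor of A.

Account A, by £171,181.64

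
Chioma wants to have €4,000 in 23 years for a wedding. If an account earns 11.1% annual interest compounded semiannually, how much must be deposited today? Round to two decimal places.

€333.41

Growth factor = (1 + 0.0555)^46 ≈ 11.99717328.
P = 4,000/11.99717328 ≈ 333.4119.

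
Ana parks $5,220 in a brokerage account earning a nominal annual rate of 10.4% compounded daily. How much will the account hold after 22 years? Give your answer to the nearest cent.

Growth factor = (1 + 0.104/365)^8030 ≈ 9.8519962563.
A ≈ 5,220 × 9.8519962563 ≈ 51,427.4205.

$51,427.42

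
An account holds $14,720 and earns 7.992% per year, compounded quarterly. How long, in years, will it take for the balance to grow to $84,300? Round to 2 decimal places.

We need (1 + 0.01998)^(4t) = 5.7269, so 4t = ln 5.7269 / ln 1.01998 ≈ 88.2158.
t ≈ 88.2158/4 = 22.0539 years.

22.05 years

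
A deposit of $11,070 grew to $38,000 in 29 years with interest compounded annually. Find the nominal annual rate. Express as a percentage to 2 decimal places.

4.34%

(1 + r)^29 = 38,000/11,070 = 3.4327.
1 + r = 3.4327^(1/29) ≈ 1.043447, so r ≈ 0.0434465.
r ≈ 4.34465%.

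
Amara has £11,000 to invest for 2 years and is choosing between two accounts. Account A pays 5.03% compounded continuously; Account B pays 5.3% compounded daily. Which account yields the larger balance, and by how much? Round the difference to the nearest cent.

Account B, by £65.77

A: e^(0.0503·2) = e^0.1006 ≈ 1.1058342196, so 11,000 × 1.1058342196 ≈ 12,164.1764.
B: (1 + 0.053/365)^730 ≈ 1.1118133209, so 11,000 × 1.1118133209 ≈ 12,229.9465.
Difference ≈ 65.7701 in favor of B.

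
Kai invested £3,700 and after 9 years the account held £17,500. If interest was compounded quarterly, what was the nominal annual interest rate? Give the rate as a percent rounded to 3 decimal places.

17.643%

The 36-period growth factor is 17,500/3,700 = 4.72973.
r/4 = 4.72973^(1/36) − 1 ≈ 0.0441081, so r ≈ 4·0.0441081 = 17.64323%.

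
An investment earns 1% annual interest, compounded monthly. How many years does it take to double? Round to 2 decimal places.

69.34 years

(1 + 0.000833333)^(12t) = 2.
12t = ln 2 / ln(1 + 0.000833333) ≈ 0.69315/0.000832986 ≈ 832.1231.
t ≈ 69.3436.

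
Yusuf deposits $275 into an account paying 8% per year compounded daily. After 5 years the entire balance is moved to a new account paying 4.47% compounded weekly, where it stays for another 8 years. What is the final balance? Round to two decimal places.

After 5 years at 8%: 275 × 1.49175931 ≈ 410.2338.
Then 8 years at 4.47%: 410.2338 × 1.42967392 ≈ 586.5006.

$586.50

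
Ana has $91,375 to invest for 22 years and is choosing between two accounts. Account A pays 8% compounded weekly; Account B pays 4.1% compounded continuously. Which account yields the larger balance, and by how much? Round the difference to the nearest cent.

Account A, by $305,197.47

A: (1 + 0.08/52)^1144 ≈ 5.80458162351, so 91,375 × 5.80458162351 ≈ 530,393.6458.
B: e^(0.041·22) = e^0.902 ≈ 2.46452723987, so 91,375 × 2.46452723987 ≈ 225,196.1765.
Difference ≈ 305,197.4693 in favor of A.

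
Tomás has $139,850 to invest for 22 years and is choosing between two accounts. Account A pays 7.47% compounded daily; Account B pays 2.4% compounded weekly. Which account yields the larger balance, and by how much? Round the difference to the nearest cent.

A: (1 + 0.0747/365)^8030 ≈ 5.17185722857, so 139,850 × 5.17185722857 ≈ 723,284.2334.
B: (1 + 0.024/52)^1144 ≈ 1.69533132096, so 139,850 × 1.69533132096 ≈ 237,092.0852.
Difference ≈ 486,192.1482 in favor of A.

Account A, by $486,192.15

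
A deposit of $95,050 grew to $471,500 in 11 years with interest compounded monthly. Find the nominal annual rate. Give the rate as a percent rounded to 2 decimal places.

(1 + r/12)^132 = 471,500/95,050 = 4.96055.
1 + r/12 = 4.96055^(1/132) ≈ 1.012207, so r/12 ≈ 0.0122066.
r ≈ 12·0.0122066 = 14.64792%.

14.65%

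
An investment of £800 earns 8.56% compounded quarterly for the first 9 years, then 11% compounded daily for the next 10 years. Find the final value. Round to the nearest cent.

£5,149.83

Phase 1: 800·(1 + 0.0214)^36 ≈ 1,714.5127.
Phase 2: 1,714.5127·(1 + 0.11/365)^3650 ≈ 5,149.8274.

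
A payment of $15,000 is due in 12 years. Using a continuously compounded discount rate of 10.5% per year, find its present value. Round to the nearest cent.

P = A·e^(−rt) = 15,000·e^(−1.26).
e^(−1.26) ≈ 0.2836540265, so P ≈ 4,254.8104.

$4,254.81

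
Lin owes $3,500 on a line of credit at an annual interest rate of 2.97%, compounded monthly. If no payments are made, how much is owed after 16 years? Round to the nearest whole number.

Growth factor = (1 + 0.002475)^192 ≈ 1.607391869.
A ≈ 3,500 × 1.607391869 ≈ 5,625.8715.

$5,626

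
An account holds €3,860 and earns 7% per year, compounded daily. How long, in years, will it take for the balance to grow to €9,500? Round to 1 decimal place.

We need (1 + 0.000191781)^(365t) = 2.4611, so 365t = ln 2.4611 / ln 1.000192 ≈ 4696.5644.
t ≈ 4696.5644/365 = 12.8673 years.

12.9 years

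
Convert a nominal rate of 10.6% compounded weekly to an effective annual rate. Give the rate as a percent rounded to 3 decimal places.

EAR = (1 + 10.6%/52)^52 − 1 = (1 + 0.00203846)^52 − 1.
(1 + 0.00203846)^52 ≈ 1.111702, so EAR ≈ 11.17019%.

11.170%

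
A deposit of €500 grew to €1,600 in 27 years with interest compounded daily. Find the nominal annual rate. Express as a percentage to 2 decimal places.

(1 + r/365)^9855 = 1,600/500 = 3.2.
1 + r/365 = 3.2^(1/9855) ≈ 1.000118, so r/365 ≈ 0.000118033.
r ≈ 365·0.000118033 = 4.30822%.

4.31%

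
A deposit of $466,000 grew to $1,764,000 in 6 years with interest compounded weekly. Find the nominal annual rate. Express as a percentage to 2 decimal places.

22.23%

The 312-period growth factor is 1,764,000/466,000 = 3.78541.
r/52 = 3.78541^(1/312) − 1 ≈ 0.00427563, so r ≈ 52·0.00427563 = 22.23329%.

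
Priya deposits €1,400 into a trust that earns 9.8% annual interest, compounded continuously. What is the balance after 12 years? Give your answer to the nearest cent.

€4,537.94

A = P·e^(rt) = 1,400·e^(0.098·12) = 1,400·e^1.176.
e^1.176 ≈ 3.241382706, so A ≈ 4,537.9358.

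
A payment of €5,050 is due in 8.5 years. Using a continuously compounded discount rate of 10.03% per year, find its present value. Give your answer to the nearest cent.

€2,152.95

P = A·e^(−rt) = 5,050·e^(−0.85255).
e^(−0.85255) ≈ 0.4263264123, so P ≈ 2,152.9484.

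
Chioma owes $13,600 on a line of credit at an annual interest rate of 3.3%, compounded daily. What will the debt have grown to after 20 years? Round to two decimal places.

Growth factor = (1 + 0.033/365)^7300 ≈ 1.934734613.
A ≈ 13,600 × 1.934734613 ≈ 26,312.3907.

$26,312.39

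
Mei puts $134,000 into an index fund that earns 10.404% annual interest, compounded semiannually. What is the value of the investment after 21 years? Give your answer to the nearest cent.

$1,127,489.85

Periodic rate = 10.404%/2 = 0.05202; periods = 2·21 = 42.
A = 134,000·(1 + 0.05202)^42 ≈ 134,000·8.414103388341 ≈ 1,127,489.8540.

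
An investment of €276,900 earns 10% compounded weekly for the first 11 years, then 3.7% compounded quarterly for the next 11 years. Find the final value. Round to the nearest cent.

Phase 1: 276,900·(1 + 0.1/52)^572 ≈ 830,975.3172.
Phase 2: 830,975.3172·(1 + 0.00925)^44 ≈ 1,246,044.2906.

€1,246,044.29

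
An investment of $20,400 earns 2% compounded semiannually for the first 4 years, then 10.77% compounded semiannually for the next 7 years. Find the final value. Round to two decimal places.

$46,036.72

After 4 years at 2%: 20,400 × 1.0828567056 ≈ 22,090.2768.
Then 7 years at 10.77%: 22,090.2768 × 2.084026313 ≈ 46,036.7181.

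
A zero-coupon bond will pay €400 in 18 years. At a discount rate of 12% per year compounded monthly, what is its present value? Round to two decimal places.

€46.63

Periodic rate = 12%/12 = 0.01; 216 periods.
P = 400/(1 + 0.01)^216 ≈ 400/8.5786063 ≈ 46.6276.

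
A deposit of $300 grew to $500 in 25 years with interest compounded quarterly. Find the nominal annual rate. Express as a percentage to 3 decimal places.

The 100-period growth factor is 500/300 = 1.66667.
r/4 = 1.66667^(1/100) − 1 ≈ 0.00512133, so r ≈ 4·0.00512133 = 2.04853%.

2.049%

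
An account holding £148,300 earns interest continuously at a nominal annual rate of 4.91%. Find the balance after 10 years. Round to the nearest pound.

£242,315

A = P·e^(rt) = 148,300·e^(0.0491·10) = 148,300·e^0.491.
e^0.491 ≈ 1.63394935261, so A ≈ 242,314.6890.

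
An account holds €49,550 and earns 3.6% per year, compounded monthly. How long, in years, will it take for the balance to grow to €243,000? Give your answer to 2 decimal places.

(1 + 0.003)^(12t) = 243,000/49,550 = 4.9041.
12t·ln(1 + 0.003) = ln(4.9041); 12t = 1.5901/0.00299551 ≈ 530.8210.
t ≈ 44.2351 years.

44.24 years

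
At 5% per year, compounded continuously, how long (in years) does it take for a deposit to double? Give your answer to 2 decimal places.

e^(0.05t) = 2, so 0.05t = ln 2 ≈ 0.69315.
t ≈ 0.69315/0.05 ≈ 13.8629.

13.86 years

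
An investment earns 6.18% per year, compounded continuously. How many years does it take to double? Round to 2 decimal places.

11.22 years

e^(0.0618t) = 2, so 0.0618t = ln 2 ≈ 0.69315.
t ≈ 0.69315/0.0618 ≈ 11.2160.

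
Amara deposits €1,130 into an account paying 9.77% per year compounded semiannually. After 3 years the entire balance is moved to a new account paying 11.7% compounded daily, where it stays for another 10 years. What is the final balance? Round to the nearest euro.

After 3 years at 9.77%: 1,130 × 1.331313375 ≈ 1,504.3841.
Then 10 years at 11.7%: 1,504.3841 × 3.221388634 ≈ 4,846.2059.

€4,846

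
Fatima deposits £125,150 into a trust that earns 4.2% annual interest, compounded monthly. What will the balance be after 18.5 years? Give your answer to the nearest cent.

£271,824.44

Periodic rate = 4.2%/12 = 0.0035; periods = 12·18.5 = 222.
A = 125,150·(1 + 0.0035)^222 ≈ 125,150·2.1719891669 ≈ 271,824.4442.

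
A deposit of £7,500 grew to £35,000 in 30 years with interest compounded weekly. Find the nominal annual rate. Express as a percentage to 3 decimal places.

5.137%

(1 + r/52)^1560 = 35,000/7,500 = 4.66667.
1 + r/52 = 4.66667^(1/1560) ≈ 1.000988, so r/52 ≈ 0.000987952.
r ≈ 52·0.000987952 = 5.13735%.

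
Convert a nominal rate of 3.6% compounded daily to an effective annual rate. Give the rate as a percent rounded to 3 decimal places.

EAR = (1 + 3.6%/365)^365 − 1 = (1 + 0.0000986301)^365 − 1.
(1 + 0.0000986301)^365 ≈ 1.036654, so EAR ≈ 3.66540%.

3.665%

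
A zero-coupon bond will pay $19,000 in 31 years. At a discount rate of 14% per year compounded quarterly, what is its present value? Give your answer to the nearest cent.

Periodic rate = 14%/4 = 0.035; 124 periods.
P = 19,000/(1 + 0.035)^124 ≈ 19,000/71.220230404 ≈ 266.7781.

$266.78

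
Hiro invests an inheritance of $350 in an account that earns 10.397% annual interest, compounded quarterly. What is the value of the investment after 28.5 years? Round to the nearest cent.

$6,523.87

Growth factor = (1 + 0.0259925)^114 ≈ 18.6396269.
A ≈ 350 × 18.6396269 ≈ 6,523.8694.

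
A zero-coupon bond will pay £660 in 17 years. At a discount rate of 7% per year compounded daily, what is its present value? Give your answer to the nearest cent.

£200.81

Growth factor = (1 + 0.07/365)^6205 ≈ 3.28670619.
P = 660/3.28670619 ≈ 200.8089.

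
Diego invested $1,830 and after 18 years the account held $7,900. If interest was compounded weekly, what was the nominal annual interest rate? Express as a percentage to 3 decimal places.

8.132%

The 936-period growth factor is 7,900/1,830 = 4.31694.
r/52 = 4.31694^(1/936) − 1 ≈ 0.00156377, so r ≈ 52·0.00156377 = 8.13161%.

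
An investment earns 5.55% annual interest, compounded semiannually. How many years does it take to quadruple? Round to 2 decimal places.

25.32 years

(1 + 0.02775)^(2t) = 4.
2t = ln 4 / ln(1 + 0.02775) ≈ 1.3863/0.0273719 ≈ 50.6465.
t ≈ 25.3233.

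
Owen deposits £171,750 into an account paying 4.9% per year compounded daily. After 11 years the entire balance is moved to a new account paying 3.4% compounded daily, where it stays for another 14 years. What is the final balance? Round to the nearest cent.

After 11 years at 4.9%: 171,750 × 1.71422969758 ≈ 294,418.9506.
Then 14 years at 3.4%: 294,418.9506 × 1.60958733345 ≈ 473,893.0135.

£473,893.01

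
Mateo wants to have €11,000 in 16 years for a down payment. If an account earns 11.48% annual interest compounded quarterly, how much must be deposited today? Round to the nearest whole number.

Growth factor = (1 + 0.0287)^64 ≈ 6.1161672005.
P = 11,000/6.1161672005 ≈ 1,798.5120.

€1,799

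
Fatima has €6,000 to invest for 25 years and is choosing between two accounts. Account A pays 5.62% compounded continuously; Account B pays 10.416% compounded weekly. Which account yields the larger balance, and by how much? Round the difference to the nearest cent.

Account B, by €56,442.08

A: e^(0.0562·25) = e^1.405 ≈ 4.0755267413, so 6,000 × 4.0755267413 ≈ 24,453.1604.
B: (1 + 0.10416/52)^1300 ≈ 13.482539411, so 6,000 × 13.482539411 ≈ 80,895.2365.
Difference ≈ 56,442.0760 in favor of B.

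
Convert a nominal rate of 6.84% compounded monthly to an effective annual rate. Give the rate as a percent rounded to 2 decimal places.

One year is 12 periods at 0.0057 each: (1 + 0.0057)^12 ≈ 1.070586.
EAR = 1.070586 − 1 ≈ 7.05856%.

7.06%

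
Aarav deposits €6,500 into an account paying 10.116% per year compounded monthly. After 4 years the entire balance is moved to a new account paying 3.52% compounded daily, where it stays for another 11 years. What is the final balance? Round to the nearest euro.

After 4 years at 10.116%: 6,500 × 1.4962230521 ≈ 9,725.4498.
Then 11 years at 3.52%: 9,725.4498 × 1.4728235352 ≈ 14,323.8714.

€14,324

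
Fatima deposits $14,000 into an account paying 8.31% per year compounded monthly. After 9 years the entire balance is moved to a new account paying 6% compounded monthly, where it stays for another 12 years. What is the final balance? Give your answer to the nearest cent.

$60,496.51

After 9 years at 8.31%: 14,000 × 2.1071204291 ≈ 29,499.6860.
Then 12 years at 6%: 29,499.6860 × 2.0507508156 ≈ 60,496.5051.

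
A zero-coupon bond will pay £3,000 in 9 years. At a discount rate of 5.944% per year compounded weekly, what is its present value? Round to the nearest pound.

Periodic rate = 5.944%/52 = 0.00114308; 468 periods.
P = 3,000/(1 + 0.05944/52)^468 ≈ 3,000/1.706858391 ≈ 1,757.6151.

£1,758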